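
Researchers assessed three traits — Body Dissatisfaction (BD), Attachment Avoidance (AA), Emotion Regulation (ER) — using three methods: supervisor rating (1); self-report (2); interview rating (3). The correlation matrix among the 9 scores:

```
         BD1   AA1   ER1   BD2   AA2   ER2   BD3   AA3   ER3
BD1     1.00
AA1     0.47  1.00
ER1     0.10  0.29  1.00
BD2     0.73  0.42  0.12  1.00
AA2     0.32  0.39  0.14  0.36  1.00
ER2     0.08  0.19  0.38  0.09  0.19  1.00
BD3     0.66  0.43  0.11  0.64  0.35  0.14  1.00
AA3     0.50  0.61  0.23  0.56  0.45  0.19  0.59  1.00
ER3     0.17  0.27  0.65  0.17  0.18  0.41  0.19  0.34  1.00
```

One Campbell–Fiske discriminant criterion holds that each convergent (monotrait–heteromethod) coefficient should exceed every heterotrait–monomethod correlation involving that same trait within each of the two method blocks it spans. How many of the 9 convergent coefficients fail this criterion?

Convergent coefficients and their comparison sets:
BD (methods 1·2): 0.73 vs {0.47, 0.36, 0.10, 0.09} → pass.
BD (methods 1·3): 0.66 vs {0.47, 0.59, 0.10, 0.19} → pass.
BD (methods 2·3): 0.64 vs {0.36, 0.59, 0.09, 0.19} → pass.
AA (methods 1·2): 0.39 vs {0.47, 0.36, 0.29, 0.19} → fail.
AA (methods 1·3): 0.61 vs {0.47, 0.59, 0.29, 0.34} → pass.
AA (methods 2·3): 0.45 vs {0.36, 0.59, 0.19, 0.34} → fail.
ER (methods 1·2): 0.38 vs {0.10, 0.09, 0.29, 0.19} → pass.
ER (methods 1·3): 0.65 vs {0.10, 0.19, 0.29, 0.34} → pass.
ER (methods 2·3): 0.41 vs {0.09, 0.19, 0.19, 0.34} → pass.
2 of 9 fail.

2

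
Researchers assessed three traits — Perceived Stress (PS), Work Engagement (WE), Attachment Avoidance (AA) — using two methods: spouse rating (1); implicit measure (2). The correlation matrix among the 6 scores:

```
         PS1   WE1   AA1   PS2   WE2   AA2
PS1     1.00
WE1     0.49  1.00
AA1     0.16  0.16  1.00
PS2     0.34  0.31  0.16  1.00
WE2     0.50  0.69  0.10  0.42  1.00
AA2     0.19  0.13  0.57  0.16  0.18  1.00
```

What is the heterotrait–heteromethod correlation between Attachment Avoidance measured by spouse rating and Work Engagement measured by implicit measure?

Different traits and methods: r(AA1, WE2) = 0.10.

0.10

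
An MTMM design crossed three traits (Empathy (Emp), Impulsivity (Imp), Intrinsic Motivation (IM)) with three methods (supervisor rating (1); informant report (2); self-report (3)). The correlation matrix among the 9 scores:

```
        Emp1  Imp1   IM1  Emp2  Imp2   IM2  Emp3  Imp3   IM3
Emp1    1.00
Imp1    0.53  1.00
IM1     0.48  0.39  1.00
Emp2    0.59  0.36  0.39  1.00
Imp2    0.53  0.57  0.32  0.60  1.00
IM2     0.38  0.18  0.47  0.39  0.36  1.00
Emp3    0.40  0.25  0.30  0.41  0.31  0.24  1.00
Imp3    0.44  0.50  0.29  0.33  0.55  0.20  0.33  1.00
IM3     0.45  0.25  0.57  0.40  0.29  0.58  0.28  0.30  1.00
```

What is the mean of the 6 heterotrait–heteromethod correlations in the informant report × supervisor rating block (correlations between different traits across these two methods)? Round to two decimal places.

HTHM values (method 2 × method 1): 0.36, 0.39, 0.53, 0.32, 0.38, 0.18; mean = 2.16/6 = 0.36.

0.36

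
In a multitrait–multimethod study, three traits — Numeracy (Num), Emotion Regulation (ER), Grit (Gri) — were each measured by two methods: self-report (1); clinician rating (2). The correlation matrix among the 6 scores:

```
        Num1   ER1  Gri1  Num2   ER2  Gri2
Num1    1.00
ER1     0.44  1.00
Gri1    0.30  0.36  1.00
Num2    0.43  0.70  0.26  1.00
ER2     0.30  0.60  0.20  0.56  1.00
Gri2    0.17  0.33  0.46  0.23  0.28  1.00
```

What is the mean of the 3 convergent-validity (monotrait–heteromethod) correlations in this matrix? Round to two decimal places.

Convergent values: 0.43, 0.60, 0.46; mean = 1.49/3 = 0.50.

0.50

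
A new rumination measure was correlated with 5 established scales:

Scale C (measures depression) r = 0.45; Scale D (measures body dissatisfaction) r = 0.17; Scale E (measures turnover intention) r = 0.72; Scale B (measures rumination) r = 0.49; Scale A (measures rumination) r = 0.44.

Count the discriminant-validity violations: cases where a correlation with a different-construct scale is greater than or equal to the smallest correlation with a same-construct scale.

Convergent (same construct = rumination): Scale B, Scale A.
Smallest convergent = 0.44. Discriminant values: 0.45, 0.17, 0.72; count ≥ 0.44 → 2.

2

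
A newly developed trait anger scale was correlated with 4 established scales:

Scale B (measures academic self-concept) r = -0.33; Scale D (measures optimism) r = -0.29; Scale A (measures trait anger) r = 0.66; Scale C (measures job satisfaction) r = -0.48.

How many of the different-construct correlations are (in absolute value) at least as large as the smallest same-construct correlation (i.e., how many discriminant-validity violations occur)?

Convergent (same construct = trait anger): Scale A.
Smallest convergent = 0.66. Discriminant |r|: 0.33, 0.29, 0.48; count ≥ 0.66 → 0.

0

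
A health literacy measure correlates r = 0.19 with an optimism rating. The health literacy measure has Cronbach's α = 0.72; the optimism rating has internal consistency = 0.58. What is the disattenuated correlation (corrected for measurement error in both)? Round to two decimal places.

r_true = r_obs / √(r_xx · r_yy) = 0.19 / √(0.72 × 0.58) = 0.19 / √0.4176 = 0.19 / 0.6462 ≈ 0.29.

0.29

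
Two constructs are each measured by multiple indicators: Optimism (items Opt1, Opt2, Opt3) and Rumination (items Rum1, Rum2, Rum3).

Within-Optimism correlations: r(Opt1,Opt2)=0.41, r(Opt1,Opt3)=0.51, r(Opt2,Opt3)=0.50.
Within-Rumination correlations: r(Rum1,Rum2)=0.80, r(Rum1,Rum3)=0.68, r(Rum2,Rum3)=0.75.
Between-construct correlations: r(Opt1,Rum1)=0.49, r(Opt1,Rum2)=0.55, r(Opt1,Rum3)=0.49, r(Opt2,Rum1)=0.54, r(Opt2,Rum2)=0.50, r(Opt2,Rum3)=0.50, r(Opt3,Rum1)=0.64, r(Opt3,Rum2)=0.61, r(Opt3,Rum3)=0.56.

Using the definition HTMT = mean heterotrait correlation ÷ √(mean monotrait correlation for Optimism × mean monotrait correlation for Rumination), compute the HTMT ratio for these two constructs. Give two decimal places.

0.91

Between-construct mean = 4.88/9 = 0.5422.
Mean within-Opt = 1.42/3 = 0.4733; mean within-Rum = 2.23/3 = 0.7433.
Geometric mean = √(0.4733 × 0.7433) = 0.5931.
HTMT = 0.5422 / 0.5931 = 0.91.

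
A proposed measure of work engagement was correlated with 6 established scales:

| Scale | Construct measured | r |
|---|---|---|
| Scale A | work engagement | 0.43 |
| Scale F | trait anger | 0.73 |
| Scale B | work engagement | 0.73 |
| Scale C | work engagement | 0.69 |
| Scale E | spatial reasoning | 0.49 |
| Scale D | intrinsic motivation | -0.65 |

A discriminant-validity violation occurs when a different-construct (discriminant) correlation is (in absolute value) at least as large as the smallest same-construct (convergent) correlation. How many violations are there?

3

Convergent (same construct = work engagement): Scale A, Scale B, Scale C.
Smallest convergent = 0.43. Discriminant |r|: 0.73, 0.49, 0.65; count ≥ 0.43 → 3.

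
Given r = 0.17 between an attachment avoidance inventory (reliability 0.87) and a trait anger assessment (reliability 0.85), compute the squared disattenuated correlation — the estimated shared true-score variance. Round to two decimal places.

0.04

Disattenuated r = 0.17 / √(0.87 × 0.85) = 0.17 / 0.8599 = 0.1977.
Shared true-score variance = 0.1977² = 0.0391 ≈ 0.04.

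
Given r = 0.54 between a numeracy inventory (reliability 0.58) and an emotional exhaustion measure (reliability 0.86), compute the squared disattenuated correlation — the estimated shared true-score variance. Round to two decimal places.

0.58

Disattenuated r = 0.54 / √(0.58 × 0.86) = 0.54 / 0.7063 = 0.7645.
Shared true-score variance = 0.7645² = 0.5845 ≈ 0.58.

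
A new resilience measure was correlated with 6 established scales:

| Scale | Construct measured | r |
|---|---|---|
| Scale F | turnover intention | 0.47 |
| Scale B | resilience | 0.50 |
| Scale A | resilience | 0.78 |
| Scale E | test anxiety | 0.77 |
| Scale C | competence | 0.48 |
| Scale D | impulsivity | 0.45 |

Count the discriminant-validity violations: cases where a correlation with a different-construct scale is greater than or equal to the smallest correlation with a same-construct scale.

1

Convergent (same construct = resilience): Scale B, Scale A.
Smallest convergent = 0.50. Discriminant values: 0.47, 0.77, 0.48, 0.45; count ≥ 0.50 → 1.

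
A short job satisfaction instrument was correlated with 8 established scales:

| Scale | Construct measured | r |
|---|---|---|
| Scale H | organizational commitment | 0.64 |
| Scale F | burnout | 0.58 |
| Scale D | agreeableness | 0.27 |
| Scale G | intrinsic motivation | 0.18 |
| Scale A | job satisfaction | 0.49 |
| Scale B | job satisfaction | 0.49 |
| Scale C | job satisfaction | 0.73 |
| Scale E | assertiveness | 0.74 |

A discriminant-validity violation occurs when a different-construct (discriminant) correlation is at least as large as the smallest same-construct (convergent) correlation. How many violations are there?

Convergent (same construct = job satisfaction): Scale A, Scale B, Scale C.
Smallest convergent = 0.49. Discriminant values: 0.64, 0.58, 0.27, 0.18, 0.74; count ≥ 0.49 → 3.

3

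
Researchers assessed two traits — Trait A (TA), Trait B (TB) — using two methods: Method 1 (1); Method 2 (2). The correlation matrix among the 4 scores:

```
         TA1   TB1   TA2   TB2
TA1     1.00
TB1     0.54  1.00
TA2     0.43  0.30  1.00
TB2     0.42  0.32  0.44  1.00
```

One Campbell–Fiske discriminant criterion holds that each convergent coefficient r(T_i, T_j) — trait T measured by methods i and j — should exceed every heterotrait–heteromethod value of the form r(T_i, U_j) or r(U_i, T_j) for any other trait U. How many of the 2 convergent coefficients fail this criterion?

1

Checking each validity diagonal entry against its comparison values:
TA (methods 1·2): 0.43 vs {0.42, 0.30} → pass.
TB (methods 1·2): 0.32 vs {0.30, 0.42} → fail.
1 of 2 fail.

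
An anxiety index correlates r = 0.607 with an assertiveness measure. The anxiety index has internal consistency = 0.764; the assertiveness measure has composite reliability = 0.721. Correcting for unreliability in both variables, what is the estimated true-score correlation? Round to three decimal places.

0.818

r_true = r_obs / √(r_xx · r_yy) = 0.607 / √(0.764 × 0.721) = 0.607 / √0.550844 = 0.607 / 0.7422 ≈ 0.818.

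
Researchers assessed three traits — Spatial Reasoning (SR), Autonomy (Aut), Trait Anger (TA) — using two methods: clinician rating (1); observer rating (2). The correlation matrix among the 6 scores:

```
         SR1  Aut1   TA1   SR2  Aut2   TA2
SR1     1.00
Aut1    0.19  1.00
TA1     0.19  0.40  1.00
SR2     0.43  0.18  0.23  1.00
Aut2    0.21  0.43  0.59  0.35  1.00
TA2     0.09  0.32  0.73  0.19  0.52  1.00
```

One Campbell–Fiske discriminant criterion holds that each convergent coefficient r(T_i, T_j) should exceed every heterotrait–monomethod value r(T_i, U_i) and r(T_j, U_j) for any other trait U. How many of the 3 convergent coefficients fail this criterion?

Convergent coefficients and their comparison sets:
SR (methods 1·2): 0.43 vs {0.19, 0.35, 0.19, 0.19} → pass.
Aut (methods 1·2): 0.43 vs {0.19, 0.35, 0.40, 0.52} → fail.
TA (methods 1·2): 0.73 vs {0.19, 0.19, 0.40, 0.52} → pass.
1 of 3 fail.

1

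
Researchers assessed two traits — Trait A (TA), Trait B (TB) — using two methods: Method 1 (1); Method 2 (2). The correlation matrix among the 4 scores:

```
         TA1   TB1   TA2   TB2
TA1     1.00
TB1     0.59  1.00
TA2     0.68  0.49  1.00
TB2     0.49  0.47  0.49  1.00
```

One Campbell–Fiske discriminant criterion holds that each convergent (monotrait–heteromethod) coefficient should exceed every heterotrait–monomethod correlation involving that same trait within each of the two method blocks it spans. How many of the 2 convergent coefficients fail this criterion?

Checking each validity diagonal entry against its comparison values:
TA (methods 1·2): 0.68 vs {0.59, 0.49} → pass.
TB (methods 1·2): 0.47 vs {0.59, 0.49} → fail.
1 of 2 fail.

1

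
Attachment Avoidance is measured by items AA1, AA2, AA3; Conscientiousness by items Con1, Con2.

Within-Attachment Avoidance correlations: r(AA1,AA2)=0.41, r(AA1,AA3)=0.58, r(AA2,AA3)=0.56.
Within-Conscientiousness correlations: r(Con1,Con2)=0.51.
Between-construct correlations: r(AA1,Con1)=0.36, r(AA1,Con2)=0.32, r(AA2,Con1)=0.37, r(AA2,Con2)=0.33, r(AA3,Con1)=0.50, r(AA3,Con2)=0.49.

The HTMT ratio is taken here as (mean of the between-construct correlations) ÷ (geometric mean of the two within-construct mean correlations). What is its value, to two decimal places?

0.77

Mean heterotrait r = 2.37/6 = 0.3950.
Mean within-AA = 1.55/3 = 0.5167; mean within-Con = 0.51/1 = 0.5100.
Geometric mean = √(0.5167 × 0.5100) = 0.5133.
HTMT = 0.3950 / 0.5133 = 0.77.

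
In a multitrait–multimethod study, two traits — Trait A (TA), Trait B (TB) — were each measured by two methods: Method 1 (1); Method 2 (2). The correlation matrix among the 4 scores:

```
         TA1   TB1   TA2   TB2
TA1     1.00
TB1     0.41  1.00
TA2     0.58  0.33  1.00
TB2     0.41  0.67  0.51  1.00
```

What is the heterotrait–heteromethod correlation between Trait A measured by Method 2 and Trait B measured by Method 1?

Different traits and methods: r(TA2, TB1) = 0.33.

0.33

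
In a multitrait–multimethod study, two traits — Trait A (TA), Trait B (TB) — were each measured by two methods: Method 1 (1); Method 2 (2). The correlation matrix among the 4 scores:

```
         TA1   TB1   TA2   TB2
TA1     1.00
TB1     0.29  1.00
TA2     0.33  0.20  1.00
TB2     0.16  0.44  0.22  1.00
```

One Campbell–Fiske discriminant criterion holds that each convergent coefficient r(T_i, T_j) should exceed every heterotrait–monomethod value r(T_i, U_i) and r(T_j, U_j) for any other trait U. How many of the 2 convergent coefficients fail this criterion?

Each convergent coefficient versus the relevant comparison correlations:
TA (methods 1·2): 0.33 vs {0.29, 0.22} → pass.
TB (methods 1·2): 0.44 vs {0.29, 0.22} → pass.
0 of 2 fail.

0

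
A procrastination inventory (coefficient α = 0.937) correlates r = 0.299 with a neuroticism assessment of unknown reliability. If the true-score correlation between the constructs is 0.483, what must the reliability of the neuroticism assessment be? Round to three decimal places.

r_true = r_obs / √(r_xx · r_yy) ⇒ 0.483 = 0.299 / √(0.937 · r_yy).
√(0.937 · r_yy) = 0.299 / 0.483 = 0.6190; 0.937 · r_yy = 0.3832; r_yy = 0.3832 / 0.937 ≈ 0.409.

0.409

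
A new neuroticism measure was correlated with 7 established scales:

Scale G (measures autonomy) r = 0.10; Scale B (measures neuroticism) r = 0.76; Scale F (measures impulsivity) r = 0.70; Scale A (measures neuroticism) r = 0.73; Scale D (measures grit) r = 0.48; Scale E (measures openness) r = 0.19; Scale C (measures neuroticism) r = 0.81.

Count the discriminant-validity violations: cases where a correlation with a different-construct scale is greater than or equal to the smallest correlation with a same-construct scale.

0

Convergent (same construct = neuroticism): Scale B, Scale A, Scale C.
Smallest convergent = 0.73. Discriminant values: 0.10, 0.70, 0.48, 0.19; count ≥ 0.73 → 0.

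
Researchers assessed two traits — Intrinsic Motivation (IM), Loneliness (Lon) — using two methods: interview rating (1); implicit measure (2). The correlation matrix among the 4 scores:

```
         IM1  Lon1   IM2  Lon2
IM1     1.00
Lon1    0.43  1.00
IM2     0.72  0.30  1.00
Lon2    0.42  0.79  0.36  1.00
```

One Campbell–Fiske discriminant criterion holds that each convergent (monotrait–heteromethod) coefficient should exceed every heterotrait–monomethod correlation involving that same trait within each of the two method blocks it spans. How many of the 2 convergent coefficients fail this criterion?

0

Checking each validity diagonal entry against its comparison values:
IM (methods 1·2): 0.72 vs {0.43, 0.36} → pass.
Lon (methods 1·2): 0.79 vs {0.43, 0.36} → pass.
0 of 2 fail.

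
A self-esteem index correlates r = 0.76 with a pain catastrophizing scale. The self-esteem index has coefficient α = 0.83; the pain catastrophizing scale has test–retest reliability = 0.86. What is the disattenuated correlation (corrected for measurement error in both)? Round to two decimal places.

r_true = r_obs / √(r_xx · r_yy) = 0.76 / √(0.83 × 0.86) = 0.76 / √0.7138 = 0.76 / 0.8449 ≈ 0.90.

0.90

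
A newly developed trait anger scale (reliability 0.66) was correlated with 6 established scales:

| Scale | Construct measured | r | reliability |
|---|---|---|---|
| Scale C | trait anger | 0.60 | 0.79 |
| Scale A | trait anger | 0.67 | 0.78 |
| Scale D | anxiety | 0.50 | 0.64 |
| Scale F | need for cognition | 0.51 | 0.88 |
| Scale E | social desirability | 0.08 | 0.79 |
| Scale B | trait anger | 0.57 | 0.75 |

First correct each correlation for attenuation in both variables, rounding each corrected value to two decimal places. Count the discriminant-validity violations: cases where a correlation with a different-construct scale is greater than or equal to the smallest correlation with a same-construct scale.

0

Disattenuated r (r / √(r_scale · r_new)):
  Scale C (conv): 0.60 / √(0.79·0.66) = 0.83
  Scale A (conv): 0.67 / √(0.78·0.66) = 0.93
  Scale D (disc): 0.50 / √(0.64·0.66) = 0.77
  Scale F (disc): 0.51 / √(0.88·0.66) = 0.67
  Scale E (disc): 0.08 / √(0.79·0.66) = 0.11
  Scale B (conv): 0.57 / √(0.75·0.66) = 0.81
Smallest convergent = 0.81. Discriminant values: 0.77, 0.67, 0.11; count ≥ 0.81 → 0.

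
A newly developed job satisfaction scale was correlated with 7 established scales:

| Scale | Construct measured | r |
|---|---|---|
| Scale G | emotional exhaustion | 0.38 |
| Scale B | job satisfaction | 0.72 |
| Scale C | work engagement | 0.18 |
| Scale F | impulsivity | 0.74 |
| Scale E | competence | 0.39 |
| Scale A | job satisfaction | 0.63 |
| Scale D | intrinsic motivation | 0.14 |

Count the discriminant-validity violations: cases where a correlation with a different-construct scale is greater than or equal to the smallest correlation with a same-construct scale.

Convergent (same construct = job satisfaction): Scale B, Scale A.
Smallest convergent = 0.63. Discriminant values: 0.38, 0.18, 0.74, 0.39, 0.14; count ≥ 0.63 → 1.

1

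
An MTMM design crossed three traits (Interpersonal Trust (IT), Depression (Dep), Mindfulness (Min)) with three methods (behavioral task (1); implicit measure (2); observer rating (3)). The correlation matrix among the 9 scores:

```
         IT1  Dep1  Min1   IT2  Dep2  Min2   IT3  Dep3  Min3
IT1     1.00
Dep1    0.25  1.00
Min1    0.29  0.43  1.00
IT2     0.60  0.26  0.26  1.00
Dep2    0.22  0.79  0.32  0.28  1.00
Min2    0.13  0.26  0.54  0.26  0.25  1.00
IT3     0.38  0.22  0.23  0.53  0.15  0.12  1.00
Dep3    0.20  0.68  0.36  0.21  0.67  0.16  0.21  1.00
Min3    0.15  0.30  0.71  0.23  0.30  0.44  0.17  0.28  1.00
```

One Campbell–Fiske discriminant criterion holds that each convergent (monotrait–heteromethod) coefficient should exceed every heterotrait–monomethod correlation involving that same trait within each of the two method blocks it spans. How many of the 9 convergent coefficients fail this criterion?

Convergent coefficients and their comparison sets:
IT (methods 1·2): 0.60 vs {0.25, 0.28, 0.29, 0.26} → pass.
IT (methods 1·3): 0.38 vs {0.25, 0.21, 0.29, 0.17} → pass.
IT (methods 2·3): 0.53 vs {0.28, 0.21, 0.26, 0.17} → pass.
Dep (methods 1·2): 0.79 vs {0.25, 0.28, 0.43, 0.25} → pass.
Dep (methods 1·3): 0.68 vs {0.25, 0.21, 0.43, 0.28} → pass.
Dep (methods 2·3): 0.67 vs {0.28, 0.21, 0.25, 0.28} → pass.
Min (methods 1·2): 0.54 vs {0.29, 0.26, 0.43, 0.25} → pass.
Min (methods 1·3): 0.71 vs {0.29, 0.17, 0.43, 0.28} → pass.
Min (methods 2·3): 0.44 vs {0.26, 0.17, 0.25, 0.28} → pass.
0 of 9 fail.

0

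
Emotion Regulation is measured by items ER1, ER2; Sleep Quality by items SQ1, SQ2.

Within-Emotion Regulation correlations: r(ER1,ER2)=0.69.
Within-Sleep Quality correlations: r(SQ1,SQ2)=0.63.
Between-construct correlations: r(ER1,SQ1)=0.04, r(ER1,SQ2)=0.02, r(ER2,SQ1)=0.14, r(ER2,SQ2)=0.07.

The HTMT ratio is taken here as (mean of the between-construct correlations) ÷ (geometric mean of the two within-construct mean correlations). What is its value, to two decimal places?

Between-construct mean = 0.27/4 = 0.0675.
Mean within-ER = 0.69/1 = 0.6900; mean within-SQ = 0.63/1 = 0.6300.
Geometric mean = √(0.6900 × 0.6300) = 0.6593.
HTMT = 0.0675 / 0.6593 = 0.10.

0.10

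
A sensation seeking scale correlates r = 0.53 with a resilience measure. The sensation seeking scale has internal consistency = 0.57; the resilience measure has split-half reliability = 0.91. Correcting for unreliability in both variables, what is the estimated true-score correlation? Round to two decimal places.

0.74

r_true = r_obs / √(r_xx · r_yy) = 0.53 / √(0.57 × 0.91) = 0.53 / √0.5187 = 0.53 / 0.7202 ≈ 0.74.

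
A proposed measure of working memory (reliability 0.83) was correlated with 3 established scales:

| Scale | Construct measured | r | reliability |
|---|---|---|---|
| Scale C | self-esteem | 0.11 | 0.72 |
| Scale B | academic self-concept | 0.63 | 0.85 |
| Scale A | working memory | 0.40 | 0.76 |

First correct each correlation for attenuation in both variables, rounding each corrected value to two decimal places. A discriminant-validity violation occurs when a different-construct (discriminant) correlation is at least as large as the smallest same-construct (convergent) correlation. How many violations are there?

Disattenuated r (r / √(r_scale · r_new)):
  Scale C (disc): 0.11 / √(0.72·0.83) = 0.14
  Scale B (disc): 0.63 / √(0.85·0.83) = 0.75
  Scale A (conv): 0.40 / √(0.76·0.83) = 0.50
Smallest convergent = 0.50. Discriminant values: 0.14, 0.75; count ≥ 0.50 → 1.

1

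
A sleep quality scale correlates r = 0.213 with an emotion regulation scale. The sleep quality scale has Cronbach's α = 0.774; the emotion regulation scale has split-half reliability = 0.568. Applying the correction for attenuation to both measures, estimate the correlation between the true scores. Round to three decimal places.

0.321

r_true = r_obs / √(r_xx · r_yy) = 0.213 / √(0.774 × 0.568) = 0.213 / √0.439632 = 0.213 / 0.6630 ≈ 0.321.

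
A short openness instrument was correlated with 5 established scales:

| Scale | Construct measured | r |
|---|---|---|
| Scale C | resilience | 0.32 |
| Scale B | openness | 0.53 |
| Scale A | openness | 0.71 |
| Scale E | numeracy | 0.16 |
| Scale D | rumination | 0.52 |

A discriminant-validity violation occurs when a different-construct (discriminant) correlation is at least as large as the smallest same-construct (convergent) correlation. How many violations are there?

Convergent (same construct = openness): Scale B, Scale A.
Smallest convergent = 0.53. Discriminant values: 0.32, 0.16, 0.52; count ≥ 0.53 → 0.

0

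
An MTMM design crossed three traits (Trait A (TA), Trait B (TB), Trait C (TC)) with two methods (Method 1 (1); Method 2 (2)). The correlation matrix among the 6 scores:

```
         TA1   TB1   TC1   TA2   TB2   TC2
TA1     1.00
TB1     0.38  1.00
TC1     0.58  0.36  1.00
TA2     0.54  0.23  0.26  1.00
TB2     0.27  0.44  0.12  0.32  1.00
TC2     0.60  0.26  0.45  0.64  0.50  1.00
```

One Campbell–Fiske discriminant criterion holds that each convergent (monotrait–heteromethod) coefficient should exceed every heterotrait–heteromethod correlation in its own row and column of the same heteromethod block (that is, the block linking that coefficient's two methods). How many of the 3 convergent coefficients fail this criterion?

Convergent coefficients and their comparison sets:
TA (methods 1·2): 0.54 vs {0.27, 0.23, 0.60, 0.26} → fail.
TB (methods 1·2): 0.44 vs {0.23, 0.27, 0.26, 0.12} → pass.
TC (methods 1·2): 0.45 vs {0.26, 0.60, 0.12, 0.26} → fail.
2 of 3 fail.

2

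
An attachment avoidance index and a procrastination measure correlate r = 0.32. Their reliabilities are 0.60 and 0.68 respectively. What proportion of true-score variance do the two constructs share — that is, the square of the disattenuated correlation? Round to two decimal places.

Disattenuated r = 0.32 / √(0.60 × 0.68) = 0.32 / 0.6387 = 0.5010.
Shared true-score variance = 0.5010² = 0.2510 ≈ 0.25.

0.25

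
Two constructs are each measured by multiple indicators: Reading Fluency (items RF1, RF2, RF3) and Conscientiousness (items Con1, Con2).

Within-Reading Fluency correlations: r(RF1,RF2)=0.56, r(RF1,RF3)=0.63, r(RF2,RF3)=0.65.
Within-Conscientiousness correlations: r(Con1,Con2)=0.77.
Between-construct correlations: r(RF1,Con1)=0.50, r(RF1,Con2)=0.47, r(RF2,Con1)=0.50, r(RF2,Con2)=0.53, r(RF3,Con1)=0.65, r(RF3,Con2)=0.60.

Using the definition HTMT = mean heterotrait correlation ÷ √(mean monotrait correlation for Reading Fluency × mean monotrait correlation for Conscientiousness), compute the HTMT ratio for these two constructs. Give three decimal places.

Between-construct mean = 3.25/6 = 0.5417.
Mean within-RF = 1.84/3 = 0.6133; mean within-Con = 0.77/1 = 0.7700.
Geometric mean = √(0.6133 × 0.7700) = 0.6872.
HTMT = 0.5417 / 0.6872 = 0.788.

0.788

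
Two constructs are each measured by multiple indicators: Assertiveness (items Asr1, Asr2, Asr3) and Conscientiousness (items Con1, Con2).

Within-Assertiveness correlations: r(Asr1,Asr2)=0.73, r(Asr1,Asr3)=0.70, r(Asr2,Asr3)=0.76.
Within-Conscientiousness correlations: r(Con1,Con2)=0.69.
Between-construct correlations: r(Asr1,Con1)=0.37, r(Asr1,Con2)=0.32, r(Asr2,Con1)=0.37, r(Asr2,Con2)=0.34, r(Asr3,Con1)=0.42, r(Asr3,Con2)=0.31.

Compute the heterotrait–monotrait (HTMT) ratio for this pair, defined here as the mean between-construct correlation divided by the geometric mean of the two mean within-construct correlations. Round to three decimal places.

0.500

Mean heterotrait r = 2.13/6 = 0.3550.
Mean within-Asr = 2.19/3 = 0.7300; mean within-Con = 0.69/1 = 0.6900.
Geometric mean = √(0.7300 × 0.6900) = 0.7097.
HTMT = 0.3550 / 0.7097 = 0.500.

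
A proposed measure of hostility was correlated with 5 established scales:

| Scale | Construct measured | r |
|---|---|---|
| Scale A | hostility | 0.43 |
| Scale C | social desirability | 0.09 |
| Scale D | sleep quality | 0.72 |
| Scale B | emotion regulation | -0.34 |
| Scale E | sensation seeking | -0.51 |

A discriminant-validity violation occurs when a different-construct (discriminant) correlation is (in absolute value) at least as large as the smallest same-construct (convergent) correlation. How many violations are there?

Convergent (same construct = hostility): Scale A.
Smallest convergent = 0.43. Discriminant |r|: 0.09, 0.72, 0.34, 0.51; count ≥ 0.43 → 2.

2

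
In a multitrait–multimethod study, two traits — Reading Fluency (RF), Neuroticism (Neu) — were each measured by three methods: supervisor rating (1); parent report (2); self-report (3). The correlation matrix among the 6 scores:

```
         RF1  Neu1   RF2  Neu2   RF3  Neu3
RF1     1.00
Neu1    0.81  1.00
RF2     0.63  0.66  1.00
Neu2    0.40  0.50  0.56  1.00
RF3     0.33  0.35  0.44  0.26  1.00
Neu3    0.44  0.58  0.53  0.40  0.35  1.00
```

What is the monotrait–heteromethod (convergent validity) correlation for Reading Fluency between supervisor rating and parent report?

Same trait (RF), different methods: r(RF1, RF2) = 0.63.

0.63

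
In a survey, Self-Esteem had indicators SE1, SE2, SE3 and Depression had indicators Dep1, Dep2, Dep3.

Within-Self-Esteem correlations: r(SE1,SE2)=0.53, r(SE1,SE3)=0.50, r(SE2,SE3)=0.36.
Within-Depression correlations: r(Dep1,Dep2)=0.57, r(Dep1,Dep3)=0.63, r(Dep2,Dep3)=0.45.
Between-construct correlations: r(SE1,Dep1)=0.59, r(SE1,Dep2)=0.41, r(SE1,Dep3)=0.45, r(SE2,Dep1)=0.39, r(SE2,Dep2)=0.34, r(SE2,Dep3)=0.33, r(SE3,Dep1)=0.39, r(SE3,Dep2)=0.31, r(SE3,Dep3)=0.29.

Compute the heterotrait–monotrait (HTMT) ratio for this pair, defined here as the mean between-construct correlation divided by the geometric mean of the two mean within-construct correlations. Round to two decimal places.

Mean heterotrait r = 3.50/9 = 0.3889.
Mean within-SE = 1.39/3 = 0.4633; mean within-Dep = 1.65/3 = 0.5500.
Geometric mean = √(0.4633 × 0.5500) = 0.5048.
HTMT = 0.3889 / 0.5048 = 0.77.

0.77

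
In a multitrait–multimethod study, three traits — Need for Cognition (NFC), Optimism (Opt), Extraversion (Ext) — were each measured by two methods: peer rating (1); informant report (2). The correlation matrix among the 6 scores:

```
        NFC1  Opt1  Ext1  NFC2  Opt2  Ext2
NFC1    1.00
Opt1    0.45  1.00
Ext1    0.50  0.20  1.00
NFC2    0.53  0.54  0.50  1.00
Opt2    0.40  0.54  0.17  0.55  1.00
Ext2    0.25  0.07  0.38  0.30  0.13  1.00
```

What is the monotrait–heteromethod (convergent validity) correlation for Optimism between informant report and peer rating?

Same trait (Opt), different methods: r(Opt2, Opt1) = 0.54.

0.54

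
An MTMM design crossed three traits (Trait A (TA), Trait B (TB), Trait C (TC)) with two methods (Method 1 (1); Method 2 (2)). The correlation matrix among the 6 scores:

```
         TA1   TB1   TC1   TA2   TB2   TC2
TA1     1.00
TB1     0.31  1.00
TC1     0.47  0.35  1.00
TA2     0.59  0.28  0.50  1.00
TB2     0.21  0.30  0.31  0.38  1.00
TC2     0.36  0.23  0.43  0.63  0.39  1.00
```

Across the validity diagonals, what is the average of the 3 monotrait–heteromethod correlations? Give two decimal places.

0.44

Convergent values: 0.59, 0.30, 0.43; mean = 1.32/3 = 0.44.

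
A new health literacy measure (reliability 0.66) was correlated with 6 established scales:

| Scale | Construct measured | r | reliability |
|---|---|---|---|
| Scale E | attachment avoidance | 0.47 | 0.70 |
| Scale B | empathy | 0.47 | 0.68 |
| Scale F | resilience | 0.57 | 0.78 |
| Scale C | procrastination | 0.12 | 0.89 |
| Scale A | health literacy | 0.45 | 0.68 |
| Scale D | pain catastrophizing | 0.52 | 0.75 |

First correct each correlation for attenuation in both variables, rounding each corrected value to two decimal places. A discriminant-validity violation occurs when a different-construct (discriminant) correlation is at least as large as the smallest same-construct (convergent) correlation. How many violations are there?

4

Disattenuated r (r / √(r_scale · r_new)):
  Scale E (disc): 0.47 / √(0.70·0.66) = 0.69
  Scale B (disc): 0.47 / √(0.68·0.66) = 0.70
  Scale F (disc): 0.57 / √(0.78·0.66) = 0.79
  Scale C (disc): 0.12 / √(0.89·0.66) = 0.16
  Scale A (conv): 0.45 / √(0.68·0.66) = 0.67
  Scale D (disc): 0.52 / √(0.75·0.66) = 0.74
Smallest convergent = 0.67. Discriminant values: 0.69, 0.70, 0.79, 0.16, 0.74; count ≥ 0.67 → 4.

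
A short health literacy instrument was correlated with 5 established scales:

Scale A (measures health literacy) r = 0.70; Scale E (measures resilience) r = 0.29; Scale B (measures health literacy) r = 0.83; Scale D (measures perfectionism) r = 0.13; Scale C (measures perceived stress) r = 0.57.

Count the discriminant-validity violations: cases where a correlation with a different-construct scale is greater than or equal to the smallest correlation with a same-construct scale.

0

Convergent (same construct = health literacy): Scale A, Scale B.
Smallest convergent = 0.70. Discriminant values: 0.29, 0.13, 0.57; count ≥ 0.70 → 0.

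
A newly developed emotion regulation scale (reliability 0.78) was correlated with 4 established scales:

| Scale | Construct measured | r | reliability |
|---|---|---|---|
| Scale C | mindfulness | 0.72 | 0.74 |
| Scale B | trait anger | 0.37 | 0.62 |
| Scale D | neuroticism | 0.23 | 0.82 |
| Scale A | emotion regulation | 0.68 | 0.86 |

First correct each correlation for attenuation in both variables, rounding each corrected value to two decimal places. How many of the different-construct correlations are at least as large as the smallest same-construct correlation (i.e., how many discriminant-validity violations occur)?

Disattenuated r (r / √(r_scale · r_new)):
  Scale C (disc): 0.72 / √(0.74·0.78) = 0.95
  Scale B (disc): 0.37 / √(0.62·0.78) = 0.53
  Scale D (disc): 0.23 / √(0.82·0.78) = 0.29
  Scale A (conv): 0.68 / √(0.86·0.78) = 0.83
Smallest convergent = 0.83. Discriminant values: 0.95, 0.53, 0.29; count ≥ 0.83 → 1.

1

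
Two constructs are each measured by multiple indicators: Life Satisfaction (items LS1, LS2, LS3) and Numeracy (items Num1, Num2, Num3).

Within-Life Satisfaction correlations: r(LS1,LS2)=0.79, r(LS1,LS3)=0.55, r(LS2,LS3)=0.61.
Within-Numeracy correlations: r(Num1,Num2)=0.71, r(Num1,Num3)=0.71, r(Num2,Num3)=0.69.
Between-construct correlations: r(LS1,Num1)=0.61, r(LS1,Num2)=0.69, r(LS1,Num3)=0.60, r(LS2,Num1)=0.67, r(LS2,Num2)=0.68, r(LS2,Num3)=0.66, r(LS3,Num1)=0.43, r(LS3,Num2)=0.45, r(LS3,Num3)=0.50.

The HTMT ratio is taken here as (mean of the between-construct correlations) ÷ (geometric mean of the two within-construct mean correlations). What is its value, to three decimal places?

Mean between = 5.29/9 = 0.5878.
Mean within-LS = 1.95/3 = 0.6500; mean within-Num = 2.11/3 = 0.7033.
Geometric mean = √(0.6500 × 0.7033) = 0.6761.
HTMT = 0.5878 / 0.6761 = 0.869.

0.869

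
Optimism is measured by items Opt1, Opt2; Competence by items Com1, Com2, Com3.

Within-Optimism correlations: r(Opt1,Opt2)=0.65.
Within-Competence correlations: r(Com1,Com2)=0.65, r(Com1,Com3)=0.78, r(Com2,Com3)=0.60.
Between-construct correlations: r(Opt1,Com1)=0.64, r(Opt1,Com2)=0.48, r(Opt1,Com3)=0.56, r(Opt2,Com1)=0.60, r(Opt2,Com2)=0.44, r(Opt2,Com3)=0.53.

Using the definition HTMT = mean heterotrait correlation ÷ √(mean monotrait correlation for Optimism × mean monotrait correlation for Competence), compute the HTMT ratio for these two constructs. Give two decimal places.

Mean heterotrait r = 3.25/6 = 0.5417.
Mean within-Opt = 0.65/1 = 0.6500; mean within-Com = 2.03/3 = 0.6767.
Geometric mean = √(0.6500 × 0.6767) = 0.6632.
HTMT = 0.5417 / 0.6632 = 0.82.

0.82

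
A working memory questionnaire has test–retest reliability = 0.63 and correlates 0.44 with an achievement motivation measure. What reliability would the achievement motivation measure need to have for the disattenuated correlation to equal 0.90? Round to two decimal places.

r_true = r_obs / √(r_xx · r_yy) ⇒ 0.90 = 0.44 / √(0.63 · r_yy).
√(0.63 · r_yy) = 0.44 / 0.90 = 0.4889; 0.63 · r_yy = 0.2390; r_yy = 0.2390 / 0.63 ≈ 0.38.

0.38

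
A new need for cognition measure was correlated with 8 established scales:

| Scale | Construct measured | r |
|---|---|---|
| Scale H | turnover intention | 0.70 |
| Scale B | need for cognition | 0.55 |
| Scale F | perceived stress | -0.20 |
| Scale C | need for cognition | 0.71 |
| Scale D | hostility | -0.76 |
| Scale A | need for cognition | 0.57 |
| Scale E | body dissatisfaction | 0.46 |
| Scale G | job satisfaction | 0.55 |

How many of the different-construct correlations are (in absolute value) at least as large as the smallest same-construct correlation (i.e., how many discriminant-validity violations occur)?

Convergent (same construct = need for cognition): Scale B, Scale C, Scale A.
Smallest convergent = 0.55. Discriminant |r|: 0.70, 0.20, 0.76, 0.46, 0.55; count ≥ 0.55 → 3.

3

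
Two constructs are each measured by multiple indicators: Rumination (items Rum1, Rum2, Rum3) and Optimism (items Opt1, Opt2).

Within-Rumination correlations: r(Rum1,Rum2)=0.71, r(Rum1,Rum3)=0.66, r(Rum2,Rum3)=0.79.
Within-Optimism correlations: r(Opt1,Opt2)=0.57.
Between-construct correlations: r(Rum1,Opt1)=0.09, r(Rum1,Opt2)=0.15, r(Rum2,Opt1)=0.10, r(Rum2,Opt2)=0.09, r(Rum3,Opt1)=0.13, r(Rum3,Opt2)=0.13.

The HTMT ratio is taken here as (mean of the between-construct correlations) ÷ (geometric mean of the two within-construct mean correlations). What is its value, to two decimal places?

0.18

Mean between = 0.69/6 = 0.1150.
Mean within-Rum = 2.16/3 = 0.7200; mean within-Opt = 0.57/1 = 0.5700.
Geometric mean = √(0.7200 × 0.5700) = 0.6406.
HTMT = 0.1150 / 0.6406 = 0.18.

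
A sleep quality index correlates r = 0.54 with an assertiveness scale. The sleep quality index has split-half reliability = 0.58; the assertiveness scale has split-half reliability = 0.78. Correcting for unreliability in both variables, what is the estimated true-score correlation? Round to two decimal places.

r_true = r_obs / √(r_xx · r_yy) = 0.54 / √(0.58 × 0.78) = 0.54 / √0.4524 = 0.54 / 0.6726 ≈ 0.80.

0.80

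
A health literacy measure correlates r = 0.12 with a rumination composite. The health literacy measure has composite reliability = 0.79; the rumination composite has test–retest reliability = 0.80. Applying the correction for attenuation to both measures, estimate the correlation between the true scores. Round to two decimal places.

0.15

r_true = r_obs / √(r_xx · r_yy) = 0.12 / √(0.79 × 0.80) = 0.12 / √0.6320 = 0.12 / 0.7950 ≈ 0.15.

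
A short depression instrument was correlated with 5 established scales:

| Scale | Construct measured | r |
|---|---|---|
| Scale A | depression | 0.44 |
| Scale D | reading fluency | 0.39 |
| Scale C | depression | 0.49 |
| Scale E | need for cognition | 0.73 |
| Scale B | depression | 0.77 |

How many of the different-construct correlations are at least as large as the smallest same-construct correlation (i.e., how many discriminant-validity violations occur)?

1

Convergent (same construct = depression): Scale A, Scale C, Scale B.
Smallest convergent = 0.44. Discriminant values: 0.39, 0.73; count ≥ 0.44 → 1.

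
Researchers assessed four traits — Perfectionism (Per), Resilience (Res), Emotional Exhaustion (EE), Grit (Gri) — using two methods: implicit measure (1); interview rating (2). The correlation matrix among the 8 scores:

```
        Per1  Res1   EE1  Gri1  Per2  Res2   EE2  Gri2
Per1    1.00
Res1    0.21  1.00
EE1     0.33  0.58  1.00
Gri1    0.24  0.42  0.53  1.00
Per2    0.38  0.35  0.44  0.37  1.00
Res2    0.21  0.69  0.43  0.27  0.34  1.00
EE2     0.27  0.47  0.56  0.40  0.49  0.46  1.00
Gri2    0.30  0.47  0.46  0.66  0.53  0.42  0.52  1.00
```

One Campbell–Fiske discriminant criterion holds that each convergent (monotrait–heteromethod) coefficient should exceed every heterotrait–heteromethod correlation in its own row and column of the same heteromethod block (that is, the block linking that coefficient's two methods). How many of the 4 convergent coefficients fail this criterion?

1

Each convergent coefficient versus the relevant comparison correlations:
Per (methods 1·2): 0.38 vs {0.21, 0.35, 0.27, 0.44, 0.30, 0.37} → fail.
Res (methods 1·2): 0.69 vs {0.35, 0.21, 0.47, 0.43, 0.47, 0.27} → pass.
EE (methods 1·2): 0.56 vs {0.44, 0.27, 0.43, 0.47, 0.46, 0.40} → pass.
Gri (methods 1·2): 0.66 vs {0.37, 0.30, 0.27, 0.47, 0.40, 0.46} → pass.
1 of 4 fail.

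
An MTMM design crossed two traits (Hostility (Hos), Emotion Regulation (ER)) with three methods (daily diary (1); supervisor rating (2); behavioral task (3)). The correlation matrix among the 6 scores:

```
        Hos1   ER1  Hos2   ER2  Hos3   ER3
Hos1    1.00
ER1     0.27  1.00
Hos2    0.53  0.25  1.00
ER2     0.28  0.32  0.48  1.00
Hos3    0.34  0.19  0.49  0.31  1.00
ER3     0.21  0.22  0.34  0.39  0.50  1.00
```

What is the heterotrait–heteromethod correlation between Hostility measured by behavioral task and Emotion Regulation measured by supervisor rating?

Different traits and methods: r(Hos3, ER2) = 0.31.

0.31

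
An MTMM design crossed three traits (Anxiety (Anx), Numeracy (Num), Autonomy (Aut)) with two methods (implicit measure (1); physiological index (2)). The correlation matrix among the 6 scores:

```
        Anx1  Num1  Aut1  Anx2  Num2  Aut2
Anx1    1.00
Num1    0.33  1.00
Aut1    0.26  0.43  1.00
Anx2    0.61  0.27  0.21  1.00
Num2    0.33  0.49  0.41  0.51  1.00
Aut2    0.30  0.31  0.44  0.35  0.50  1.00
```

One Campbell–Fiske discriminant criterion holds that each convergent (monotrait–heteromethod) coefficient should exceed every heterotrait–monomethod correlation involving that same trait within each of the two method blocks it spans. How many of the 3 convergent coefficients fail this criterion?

Convergent coefficients and their comparison sets:
Anx (methods 1·2): 0.61 vs {0.33, 0.51, 0.26, 0.35} → pass.
Num (methods 1·2): 0.49 vs {0.33, 0.51, 0.43, 0.50} → fail.
Aut (methods 1·2): 0.44 vs {0.26, 0.35, 0.43, 0.50} → fail.
2 of 3 fail.

2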